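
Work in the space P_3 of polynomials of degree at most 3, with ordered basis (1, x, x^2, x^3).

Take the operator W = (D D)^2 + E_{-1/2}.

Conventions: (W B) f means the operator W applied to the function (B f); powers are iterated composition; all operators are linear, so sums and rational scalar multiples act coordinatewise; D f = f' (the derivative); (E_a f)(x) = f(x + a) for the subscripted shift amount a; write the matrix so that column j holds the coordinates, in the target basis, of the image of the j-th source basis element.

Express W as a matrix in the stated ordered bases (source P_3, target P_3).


the matrix is [[1, -1/2, 1/4, -1/8]; [0, 1, -1, 3/4]; [0, 0, 1, -3/2]; [0, 0, 0, 1]] (rows listed top to bottom)

image of 1: 1
image of x: x - 1/2
image of x^2: x^2 - x + 1/4
image of x^3: x^3 - (3/2)x^2 + (3/4)x - 1/8
each image's coordinates form column j of the matrix


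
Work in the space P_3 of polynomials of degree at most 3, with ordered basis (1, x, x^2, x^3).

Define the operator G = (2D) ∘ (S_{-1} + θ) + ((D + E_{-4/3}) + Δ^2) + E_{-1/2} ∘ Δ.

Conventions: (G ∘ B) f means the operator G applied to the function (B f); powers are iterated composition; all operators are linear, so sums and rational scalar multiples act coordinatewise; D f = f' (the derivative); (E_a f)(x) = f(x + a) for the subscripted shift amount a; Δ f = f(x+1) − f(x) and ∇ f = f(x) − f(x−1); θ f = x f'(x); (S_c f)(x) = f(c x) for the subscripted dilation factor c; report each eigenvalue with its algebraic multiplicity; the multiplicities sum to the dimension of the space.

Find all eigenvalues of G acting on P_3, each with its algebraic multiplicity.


image of 1: 1
image of x: x + 2/3
image of x^2: x^2 + (40/3)x + 34/9
image of x^3: x^3 + 14x^2 + (34/3)x + 419/108
the matrix is upper triangular; its diagonal is (1, 1, 1, 1)
for a triangular matrix the eigenvalues are the diagonal entries, with algebraic multiplicity their repetition count

λ = 1 (multiplicity 4)


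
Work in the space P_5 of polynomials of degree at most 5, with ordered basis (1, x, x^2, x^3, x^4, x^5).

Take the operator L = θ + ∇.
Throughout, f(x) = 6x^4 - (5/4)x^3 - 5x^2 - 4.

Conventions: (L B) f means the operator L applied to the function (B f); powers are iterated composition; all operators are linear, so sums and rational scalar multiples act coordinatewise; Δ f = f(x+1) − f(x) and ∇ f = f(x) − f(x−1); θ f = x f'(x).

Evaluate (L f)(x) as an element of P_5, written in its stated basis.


θ f = 24x^4 - (15/4)x^3 - 10x^2
∇ f = 24x^3 - (159/4)x^2 + (71/4)x - 9/4
(θ + ∇) f = 24x^4 + (81/4)x^3 - (199/4)x^2 + (71/4)x - 9/4

g(x) = 24x^4 + (81/4)x^3 - (199/4)x^2 + (71/4)x - 9/4


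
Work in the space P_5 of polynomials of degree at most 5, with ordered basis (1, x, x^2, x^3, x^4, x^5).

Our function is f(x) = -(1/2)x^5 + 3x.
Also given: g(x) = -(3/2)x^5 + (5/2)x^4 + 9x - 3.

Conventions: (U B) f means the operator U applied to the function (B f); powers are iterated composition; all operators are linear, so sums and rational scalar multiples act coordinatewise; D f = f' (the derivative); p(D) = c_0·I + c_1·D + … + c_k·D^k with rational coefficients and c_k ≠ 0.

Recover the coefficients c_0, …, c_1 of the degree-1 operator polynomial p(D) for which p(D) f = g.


D^0 f = -(1/2)x^5 + 3x
D^1 f = -(5/2)x^4 + 3
matching coefficients of g against c_0 f + c_1 Df + … from the top degree down determines the c_i
solution: c_0 = 3, c_1 = -1

p(D) = 3·I − D, i.e. c_0 = 3, c_1 = -1


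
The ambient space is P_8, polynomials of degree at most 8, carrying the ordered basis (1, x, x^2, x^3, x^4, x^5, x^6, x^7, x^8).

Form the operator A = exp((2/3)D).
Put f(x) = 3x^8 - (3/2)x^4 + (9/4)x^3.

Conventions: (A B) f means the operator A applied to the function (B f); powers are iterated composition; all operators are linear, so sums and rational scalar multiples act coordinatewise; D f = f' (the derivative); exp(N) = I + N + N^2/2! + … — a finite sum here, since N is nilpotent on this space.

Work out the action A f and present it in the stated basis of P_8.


the result is g(x) = 3x^8 + 16x^7 + (112/3)x^6 + (448/9)x^5 + (2159/54)x^4 + (6601/324)x^3 + (3827/486)x^2 + (1915/729)x + 1066/2187

order-1 term: 16x^7 - 4x^3 + (9/2)x^2
order-2 term: (112/3)x^6 - 4x^2 + 3x
order-3 term: (448/9)x^5 - (16/9)x + 2/3
order-4 term: (1120/27)x^4 - 8/27
order-5 term: (1792/81)x^3
order-6 term: (1792/243)x^2
order-7 term: (1024/729)x
order-8 term: 256/2187
the series for exp((2/3)D) f terminates at order 8
exp((2/3)D) f = 3x^8 + 16x^7 + (112/3)x^6 + (448/9)x^5 + (2159/54)x^4 + (6601/324)x^3 + (3827/486)x^2 + (1915/729)x + 1066/2187


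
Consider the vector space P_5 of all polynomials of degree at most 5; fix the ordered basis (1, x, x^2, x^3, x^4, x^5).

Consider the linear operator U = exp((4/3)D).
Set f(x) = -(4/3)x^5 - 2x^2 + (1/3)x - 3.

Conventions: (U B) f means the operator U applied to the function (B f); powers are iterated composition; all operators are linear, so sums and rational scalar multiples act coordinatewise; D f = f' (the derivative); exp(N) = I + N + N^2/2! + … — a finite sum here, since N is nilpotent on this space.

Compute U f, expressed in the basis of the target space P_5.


order-1 term: -(80/9)x^4 - (16/3)x + 4/9
order-2 term: -(640/27)x^3 - 32/9
order-3 term: -(2560/81)x^2
order-4 term: -(5120/243)x
order-5 term: -4096/729
the series for exp((4/3)D) f terminates at order 5
exp((4/3)D) f = -(4/3)x^5 - (80/9)x^4 - (640/27)x^3 - (2722/81)x^2 - (6335/243)x - 8551/729

the result is g(x) = -(4/3)x^5 - (80/9)x^4 - (640/27)x^3 - (2722/81)x^2 - (6335/243)x - 8551/729


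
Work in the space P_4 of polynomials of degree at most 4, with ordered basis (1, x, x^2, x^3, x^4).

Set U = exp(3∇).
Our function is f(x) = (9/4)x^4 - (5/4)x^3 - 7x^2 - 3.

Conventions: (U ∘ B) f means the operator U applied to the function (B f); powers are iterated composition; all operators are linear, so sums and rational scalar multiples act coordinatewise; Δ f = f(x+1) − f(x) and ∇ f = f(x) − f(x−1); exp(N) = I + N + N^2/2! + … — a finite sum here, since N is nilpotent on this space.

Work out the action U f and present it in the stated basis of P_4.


the image equals g(x) = (9/4)x^4 + (103/4)x^3 + (251/4)x^2 - (75/2)x - 96

order-1 term: 27x^3 - (207/4)x^2 - (15/4)x + 21/2
order-2 term: (243/2)x^2 - (1107/4)x + 225/2
order-3 term: 243x - 1593/4
order-4 term: 729/4
the series for exp(3∇) f terminates at order 4
exp(3∇) f = (9/4)x^4 + (103/4)x^3 + (251/4)x^2 - (75/2)x - 96


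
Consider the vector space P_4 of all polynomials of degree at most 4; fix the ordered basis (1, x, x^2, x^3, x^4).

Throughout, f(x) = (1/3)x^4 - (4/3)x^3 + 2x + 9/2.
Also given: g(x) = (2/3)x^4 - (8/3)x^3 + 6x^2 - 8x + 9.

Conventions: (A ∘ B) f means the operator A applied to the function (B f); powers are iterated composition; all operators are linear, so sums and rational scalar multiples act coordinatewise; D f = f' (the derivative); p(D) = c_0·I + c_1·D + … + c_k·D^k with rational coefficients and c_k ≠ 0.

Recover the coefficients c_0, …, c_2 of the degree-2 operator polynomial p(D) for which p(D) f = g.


c_0 = 2, c_1 = 0, c_2 = 3/2

D^0 f = (1/3)x^4 - (4/3)x^3 + 2x + 9/2
D^1 f = (4/3)x^3 - 4x^2 + 2
D^2 f = 4x^2 - 8x
matching coefficients of g against c_0 f + c_1 Df + … from the top degree down determines the c_i
solution: c_0 = 2, c_1 = 0, c_2 = 3/2


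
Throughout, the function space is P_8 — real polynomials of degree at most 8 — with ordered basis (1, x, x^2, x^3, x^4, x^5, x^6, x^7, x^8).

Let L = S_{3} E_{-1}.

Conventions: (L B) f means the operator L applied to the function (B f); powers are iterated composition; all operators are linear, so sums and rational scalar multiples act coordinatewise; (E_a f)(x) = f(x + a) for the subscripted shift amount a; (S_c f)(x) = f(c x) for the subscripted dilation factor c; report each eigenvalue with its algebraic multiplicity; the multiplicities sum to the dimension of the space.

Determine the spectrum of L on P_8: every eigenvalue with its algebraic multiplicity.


image of 1: 1
image of x: 3x - 1
image of x^2: 9x^2 - 6x + 1
image of x^3: 27x^3 - 27x^2 + 9x - 1
image of x^4: 81x^4 - 108x^3 + 54x^2 - 12x + 1
image of x^5: 243x^5 - 405x^4 + 270x^3 - 90x^2 + 15x - 1
image of x^6: 729x^6 - 1458x^5 + 1215x^4 - 540x^3 + 135x^2 - 18x + 1
image of x^7: 2187x^7 - 5103x^6 + 5103x^5 - 2835x^4 + 945x^3 - 189x^2 + 21x - 1
image of x^8: 6561x^8 - 17496x^7 + 20412x^6 - 13608x^5 + 5670x^4 - 1512x^3 + 252x^2 - 24x + 1
the matrix is upper triangular; its diagonal is (1, 3, 9, 27, 81, 243, 729, 2187, 6561)
for a triangular matrix the eigenvalues are the diagonal entries, with algebraic multiplicity their repetition count

λ = 1 (multiplicity 1), λ = 3 (multiplicity 1), λ = 9 (multiplicity 1), λ = 27 (multiplicity 1), λ = 81 (multiplicity 1), λ = 243 (multiplicity 1), λ = 729 (multiplicity 1), λ = 2187 (multiplicity 1), λ = 6561 (multiplicity 1)


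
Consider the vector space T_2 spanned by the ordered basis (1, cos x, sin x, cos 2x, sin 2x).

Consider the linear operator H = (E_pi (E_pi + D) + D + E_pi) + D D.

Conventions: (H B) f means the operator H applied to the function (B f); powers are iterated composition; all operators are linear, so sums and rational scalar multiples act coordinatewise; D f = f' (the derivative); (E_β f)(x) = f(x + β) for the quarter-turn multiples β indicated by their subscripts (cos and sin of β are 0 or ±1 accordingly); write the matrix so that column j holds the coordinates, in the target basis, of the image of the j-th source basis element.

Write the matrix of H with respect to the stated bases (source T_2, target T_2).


image of 1: 2
image of cos x: -cos x
image of sin x: -sin x
image of cos 2x: -2cos 2x - 4sin 2x
image of sin 2x: 4cos 2x - 2sin 2x
each image's coordinates form column j of the matrix

the matrix is [[2, 0, 0, 0, 0]; [0, -1, 0, 0, 0]; [0, 0, -1, 0, 0]; [0, 0, 0, -2, 4]; [0, 0, 0, -4, -2]] (rows listed top to bottom)


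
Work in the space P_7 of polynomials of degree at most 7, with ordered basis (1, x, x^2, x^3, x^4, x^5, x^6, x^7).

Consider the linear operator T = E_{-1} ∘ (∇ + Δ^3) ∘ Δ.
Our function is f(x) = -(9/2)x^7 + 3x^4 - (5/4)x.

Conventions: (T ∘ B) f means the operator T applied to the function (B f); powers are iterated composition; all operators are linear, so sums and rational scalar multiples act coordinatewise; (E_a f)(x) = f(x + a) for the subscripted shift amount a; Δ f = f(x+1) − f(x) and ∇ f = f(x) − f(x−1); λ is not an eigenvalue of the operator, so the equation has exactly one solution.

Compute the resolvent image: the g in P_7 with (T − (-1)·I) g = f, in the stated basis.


write g with unknown coordinates in the stated basis and equate coefficients in (T − (-1)·I) g = f
solving from the highest basis element down gives g = -(9/2)x^7 + 189x^5 - 942x^4 + 2205x^3 + 31149x^2 - (218705/4)x - 23289
check: T g = -189x^5 + 945x^4 - 2205x^3 - 31149x^2 + 54675x + 23289
so T g − (-1)·g = -(9/2)x^7 + 3x^4 - (5/4)x = f ✓

g(x) = -(9/2)x^7 + 189x^5 - 942x^4 + 2205x^3 + 31149x^2 - (218705/4)x - 23289


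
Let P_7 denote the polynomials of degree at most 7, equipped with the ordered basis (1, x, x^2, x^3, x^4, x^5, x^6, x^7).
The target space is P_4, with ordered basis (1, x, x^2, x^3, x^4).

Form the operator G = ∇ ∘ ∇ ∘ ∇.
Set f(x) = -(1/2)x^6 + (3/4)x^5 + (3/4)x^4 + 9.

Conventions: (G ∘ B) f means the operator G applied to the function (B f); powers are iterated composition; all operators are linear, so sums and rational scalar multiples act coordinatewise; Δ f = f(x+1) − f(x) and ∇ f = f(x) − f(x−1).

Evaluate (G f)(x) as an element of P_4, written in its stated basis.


∇ f = -3x^5 + (45/4)x^4 - (29/2)x^3 + (21/2)x^2 - (15/4)x + 1/2
∇ ∇ f = -15x^4 + 75x^3 - 141x^2 + (249/2)x - 43
∇ ∇ ∇ f = -60x^3 + 315x^2 - 567x + 711/2

g(x) = -60x^3 + 315x^2 - 567x + 711/2


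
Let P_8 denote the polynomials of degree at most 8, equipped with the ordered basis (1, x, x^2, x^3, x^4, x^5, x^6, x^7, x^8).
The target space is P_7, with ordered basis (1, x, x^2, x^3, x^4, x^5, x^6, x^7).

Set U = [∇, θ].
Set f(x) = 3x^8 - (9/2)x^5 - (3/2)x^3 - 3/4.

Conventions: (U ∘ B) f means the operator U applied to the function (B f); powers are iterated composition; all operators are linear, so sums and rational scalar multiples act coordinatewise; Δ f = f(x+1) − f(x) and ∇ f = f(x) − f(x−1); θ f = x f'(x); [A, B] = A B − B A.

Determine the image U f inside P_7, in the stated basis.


θ f = 24x^8 - (45/2)x^5 - (9/2)x^3
∇ θ f = 192x^7 - 672x^6 + 1344x^5 - (3585/2)x^4 + 1569x^3 - (1821/2)x^2 + 318x - 51
∇ f = 24x^7 - 84x^6 + 168x^5 - (465/2)x^4 + 213x^3 - (267/2)x^2 + 51x - 9
θ ∇ f = 168x^7 - 504x^6 + 840x^5 - 930x^4 + 639x^3 - 267x^2 + 51x
[∇, θ] f = 24x^7 - 168x^6 + 504x^5 - (1725/2)x^4 + 930x^3 - (1287/2)x^2 + 267x - 51

the result is g(x) = 24x^7 - 168x^6 + 504x^5 - (1725/2)x^4 + 930x^3 - (1287/2)x^2 + 267x - 51


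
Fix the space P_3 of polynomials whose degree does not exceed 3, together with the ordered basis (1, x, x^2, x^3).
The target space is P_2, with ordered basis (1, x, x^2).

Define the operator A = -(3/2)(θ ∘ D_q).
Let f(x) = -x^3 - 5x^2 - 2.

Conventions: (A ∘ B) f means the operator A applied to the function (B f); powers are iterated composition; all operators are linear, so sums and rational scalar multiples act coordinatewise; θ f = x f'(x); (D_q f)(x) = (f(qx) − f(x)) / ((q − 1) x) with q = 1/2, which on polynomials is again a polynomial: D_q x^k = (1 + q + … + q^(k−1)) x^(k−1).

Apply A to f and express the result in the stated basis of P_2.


g(x) = (21/4)x^2 + (45/4)x

D_q f = -(7/4)x^2 - (15/2)x
θ D_q f = -(7/2)x^2 - (15/2)x
(-(3/2)(θ ∘ D_q)) f = (21/4)x^2 + (45/4)x


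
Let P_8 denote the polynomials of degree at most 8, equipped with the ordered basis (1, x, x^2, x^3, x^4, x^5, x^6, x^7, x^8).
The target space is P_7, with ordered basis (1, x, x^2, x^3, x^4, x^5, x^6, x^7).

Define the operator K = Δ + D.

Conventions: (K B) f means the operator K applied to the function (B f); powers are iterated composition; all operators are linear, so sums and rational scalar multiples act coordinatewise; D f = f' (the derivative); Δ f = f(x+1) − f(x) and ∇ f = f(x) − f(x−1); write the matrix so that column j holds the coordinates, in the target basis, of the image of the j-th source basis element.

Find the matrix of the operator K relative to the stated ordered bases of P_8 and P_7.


image of 1: 0
image of x: 2
image of x^2: 4x + 1
image of x^3: 6x^2 + 3x + 1
image of x^4: 8x^3 + 6x^2 + 4x + 1
image of x^5: 10x^4 + 10x^3 + 10x^2 + 5x + 1
image of x^6: 12x^5 + 15x^4 + 20x^3 + 15x^2 + 6x + 1
image of x^7: 14x^6 + 21x^5 + 35x^4 + 35x^3 + 21x^2 + 7x + 1
image of x^8: 16x^7 + 28x^6 + 56x^5 + 70x^4 + 56x^3 + 28x^2 + 8x + 1
each image's coordinates form column j of the matrix

the matrix is [[0, 2, 1, 1, 1, 1, 1, 1, 1]; [0, 0, 4, 3, 4, 5, 6, 7, 8]; [0, 0, 0, 6, 6, 10, 15, 21, 28]; [0, 0, 0, 0, 8, 10, 20, 35, 56]; [0, 0, 0, 0, 0, 10, 15, 35, 70]; [0, 0, 0, 0, 0, 0, 12, 21, 56]; [0, 0, 0, 0, 0, 0, 0, 14, 28]; [0, 0, 0, 0, 0, 0, 0, 0, 16]] (rows listed top to bottom)


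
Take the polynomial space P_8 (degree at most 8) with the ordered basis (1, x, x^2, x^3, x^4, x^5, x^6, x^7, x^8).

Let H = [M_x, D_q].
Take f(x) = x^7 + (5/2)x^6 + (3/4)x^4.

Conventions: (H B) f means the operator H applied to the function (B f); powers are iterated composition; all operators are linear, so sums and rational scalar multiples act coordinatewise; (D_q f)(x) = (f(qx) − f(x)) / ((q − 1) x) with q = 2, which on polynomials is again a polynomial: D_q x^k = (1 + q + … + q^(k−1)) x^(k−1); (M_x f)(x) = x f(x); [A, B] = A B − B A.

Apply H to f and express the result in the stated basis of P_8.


D_q f = 127x^6 + (315/2)x^5 + (45/4)x^3
M_x D_q f = 127x^7 + (315/2)x^6 + (45/4)x^4
M_x f = x^8 + (5/2)x^7 + (3/4)x^5
D_q M_x f = 255x^7 + (635/2)x^6 + (93/4)x^4
[M_x, D_q] f = -128x^7 - 160x^6 - 12x^4

the result is g(x) = -128x^7 - 160x^6 - 12x^4


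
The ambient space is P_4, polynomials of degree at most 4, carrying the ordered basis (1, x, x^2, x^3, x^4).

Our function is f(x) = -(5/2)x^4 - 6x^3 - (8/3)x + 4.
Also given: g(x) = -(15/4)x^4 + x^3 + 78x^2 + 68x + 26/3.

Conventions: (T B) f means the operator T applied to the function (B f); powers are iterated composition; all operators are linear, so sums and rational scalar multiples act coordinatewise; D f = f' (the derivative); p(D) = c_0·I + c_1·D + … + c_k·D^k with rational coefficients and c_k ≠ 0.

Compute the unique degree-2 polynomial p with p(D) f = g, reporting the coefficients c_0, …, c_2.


D^0 f = -(5/2)x^4 - 6x^3 - (8/3)x + 4
D^1 f = -10x^3 - 18x^2 - 8/3
D^2 f = -30x^2 - 36x
matching coefficients of g against c_0 f + c_1 Df + … from the top degree down determines the c_i
solution: c_0 = 3/2, c_1 = -1, c_2 = -2

p(D) = (3/2)·I − D − 2·D^2, i.e. c_0 = 3/2, c_1 = -1, c_2 = -2


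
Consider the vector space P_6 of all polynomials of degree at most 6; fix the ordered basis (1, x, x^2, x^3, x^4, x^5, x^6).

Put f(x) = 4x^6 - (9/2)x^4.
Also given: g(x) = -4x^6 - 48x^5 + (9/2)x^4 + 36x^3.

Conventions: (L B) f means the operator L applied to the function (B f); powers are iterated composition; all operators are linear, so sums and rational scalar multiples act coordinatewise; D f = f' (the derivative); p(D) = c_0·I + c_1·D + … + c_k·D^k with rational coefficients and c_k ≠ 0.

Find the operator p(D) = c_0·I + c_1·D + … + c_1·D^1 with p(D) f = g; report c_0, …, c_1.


D^0 f = 4x^6 - (9/2)x^4
D^1 f = 24x^5 - 18x^3
matching coefficients of g against c_0 f + c_1 Df + … from the top degree down determines the c_i
solution: c_0 = -1, c_1 = -2

c_0 = -1, c_1 = -2


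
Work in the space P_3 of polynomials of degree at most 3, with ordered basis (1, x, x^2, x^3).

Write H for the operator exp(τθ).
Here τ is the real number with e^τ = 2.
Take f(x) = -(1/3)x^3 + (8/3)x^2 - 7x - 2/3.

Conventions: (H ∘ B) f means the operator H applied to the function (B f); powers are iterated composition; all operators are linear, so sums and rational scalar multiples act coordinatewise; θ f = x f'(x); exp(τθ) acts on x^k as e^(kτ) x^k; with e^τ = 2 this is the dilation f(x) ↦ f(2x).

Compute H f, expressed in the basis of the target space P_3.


the image equals g(x) = -(8/3)x^3 + (32/3)x^2 - 14x - 2/3

exp(τθ) x^k = e^(kτ) x^k; with e^τ = 2 this sends x^k to 2^k x^k
x ↦ 2 x
x^2 ↦ 4 x^2
x^3 ↦ 8 x^3
applying this coordinatewise to f: exp(τθ) f = -(8/3)x^3 + (32/3)x^2 - 14x - 2/3


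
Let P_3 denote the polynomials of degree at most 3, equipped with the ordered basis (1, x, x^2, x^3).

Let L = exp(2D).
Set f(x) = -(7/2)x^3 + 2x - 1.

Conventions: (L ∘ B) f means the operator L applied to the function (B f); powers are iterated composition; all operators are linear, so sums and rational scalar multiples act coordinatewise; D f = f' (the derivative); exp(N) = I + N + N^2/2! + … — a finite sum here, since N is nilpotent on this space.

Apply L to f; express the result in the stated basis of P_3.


the image equals g(x) = -(7/2)x^3 - 21x^2 - 40x - 25

order-1 term: -21x^2 + 4
order-2 term: -42x
order-3 term: -28
the series for exp(2D) f terminates at order 3
exp(2D) f = -(7/2)x^3 - 21x^2 - 40x - 25


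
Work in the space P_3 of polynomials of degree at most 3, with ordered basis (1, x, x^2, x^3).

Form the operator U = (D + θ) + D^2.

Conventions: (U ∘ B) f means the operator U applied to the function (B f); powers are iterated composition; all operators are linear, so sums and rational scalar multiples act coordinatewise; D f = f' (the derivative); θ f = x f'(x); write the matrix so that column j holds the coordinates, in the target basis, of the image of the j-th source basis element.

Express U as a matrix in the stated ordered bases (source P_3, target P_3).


image of 1: 0
image of x: x + 1
image of x^2: 2x^2 + 2x + 2
image of x^3: 3x^3 + 3x^2 + 6x
each image's coordinates form column j of the matrix

the matrix is [[0, 1, 2, 0]; [0, 1, 2, 6]; [0, 0, 2, 3]; [0, 0, 0, 3]] (rows listed top to bottom)


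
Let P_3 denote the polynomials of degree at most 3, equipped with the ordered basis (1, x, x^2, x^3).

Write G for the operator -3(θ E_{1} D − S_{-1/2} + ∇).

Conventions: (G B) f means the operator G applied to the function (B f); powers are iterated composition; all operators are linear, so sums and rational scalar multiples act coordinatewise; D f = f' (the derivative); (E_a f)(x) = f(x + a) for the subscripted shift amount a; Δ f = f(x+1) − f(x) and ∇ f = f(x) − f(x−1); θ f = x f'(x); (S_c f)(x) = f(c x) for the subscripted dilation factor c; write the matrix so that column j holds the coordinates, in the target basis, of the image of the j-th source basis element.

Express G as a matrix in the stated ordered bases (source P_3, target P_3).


image of 1: 3
image of x: -(3/2)x - 3
image of x^2: (3/4)x^2 - 12x + 3
image of x^3: -(3/8)x^3 - 27x^2 - 9x - 3
each image's coordinates form column j of the matrix

the matrix is [[3, -3, 3, -3]; [0, -3/2, -12, -9]; [0, 0, 3/4, -27]; [0, 0, 0, -3/8]] (rows listed top to bottom)


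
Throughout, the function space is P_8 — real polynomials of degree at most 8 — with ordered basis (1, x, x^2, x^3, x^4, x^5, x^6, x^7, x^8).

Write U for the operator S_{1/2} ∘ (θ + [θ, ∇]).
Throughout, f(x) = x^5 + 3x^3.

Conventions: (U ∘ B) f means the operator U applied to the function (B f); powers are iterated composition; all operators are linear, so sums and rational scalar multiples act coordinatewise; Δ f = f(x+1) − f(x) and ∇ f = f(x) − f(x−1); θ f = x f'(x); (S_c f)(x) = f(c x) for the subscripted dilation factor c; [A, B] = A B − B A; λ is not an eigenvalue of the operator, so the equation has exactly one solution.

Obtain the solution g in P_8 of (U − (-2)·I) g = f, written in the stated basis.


the result is g(x) = (32/69)x^5 + (40/621)x^4 + (9304/11799)x^3 + (3388/2185)x^2 - (199256/98325)x - 103364/294975

write g with unknown coordinates in the stated basis and equate coefficients in (U − (-2)·I) g = f
solving from the highest basis element down gives g = (32/69)x^5 + (40/621)x^4 + (9304/11799)x^3 + (3388/2185)x^2 - (199256/98325)x - 103364/294975
check: U g = (5/69)x^5 - (80/621)x^4 + (16789/11799)x^3 - (6776/2185)x^2 + (398512/98325)x + 206728/294975
so U g − (-2)·g = x^5 + 3x^3 = f ✓


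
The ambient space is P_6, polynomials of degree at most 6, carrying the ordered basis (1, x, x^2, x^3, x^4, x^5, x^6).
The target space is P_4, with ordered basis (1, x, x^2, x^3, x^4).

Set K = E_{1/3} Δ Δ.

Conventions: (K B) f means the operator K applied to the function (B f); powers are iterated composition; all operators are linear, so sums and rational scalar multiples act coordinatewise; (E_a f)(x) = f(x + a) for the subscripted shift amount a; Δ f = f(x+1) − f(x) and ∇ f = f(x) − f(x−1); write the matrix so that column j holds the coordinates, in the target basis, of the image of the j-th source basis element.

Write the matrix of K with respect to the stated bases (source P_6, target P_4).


the matrix is [[0, 0, 2, 8, 70/3, 1640/27, 4054/27]; [0, 0, 0, 6, 32, 350/3, 3280/9]; [0, 0, 0, 0, 12, 80, 350]; [0, 0, 0, 0, 0, 20, 160]; [0, 0, 0, 0, 0, 0, 30]] (rows listed top to bottom)

image of 1: 0
image of x: 0
image of x^2: 2
image of x^3: 6x + 8
image of x^4: 12x^2 + 32x + 70/3
image of x^5: 20x^3 + 80x^2 + (350/3)x + 1640/27
image of x^6: 30x^4 + 160x^3 + 350x^2 + (3280/9)x + 4054/27
each image's coordinates form column j of the matrix


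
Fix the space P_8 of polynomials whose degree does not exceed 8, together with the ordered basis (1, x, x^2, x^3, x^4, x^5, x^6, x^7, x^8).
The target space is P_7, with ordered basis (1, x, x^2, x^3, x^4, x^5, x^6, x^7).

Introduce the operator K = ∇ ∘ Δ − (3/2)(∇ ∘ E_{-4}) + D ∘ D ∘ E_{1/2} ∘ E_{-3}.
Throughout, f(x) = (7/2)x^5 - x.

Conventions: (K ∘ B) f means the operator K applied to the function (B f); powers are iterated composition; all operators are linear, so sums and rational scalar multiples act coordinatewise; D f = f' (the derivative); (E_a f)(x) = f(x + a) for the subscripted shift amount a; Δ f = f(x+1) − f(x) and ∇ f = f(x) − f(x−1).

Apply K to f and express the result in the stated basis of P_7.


the image equals g(x) = -(105/4)x^4 + (1225/2)x^3 - (7455/2)x^2 + (44135/4)x - 24245/2

Δ f = (35/2)x^4 + 35x^3 + 35x^2 + (35/2)x + 5/2
∇ Δ f = 70x^3 + 35x
E_{-4} f = (7/2)x^5 - 70x^4 + 560x^3 - 2240x^2 + 4479x - 3580
∇ E_{-4} f = (35/2)x^4 - 315x^3 + 2135x^2 - (12915/2)x + 14705/2
(-(3/2)(∇ ∘ E_{-4})) f = -(105/4)x^4 + (945/2)x^3 - (6405/2)x^2 + (38745/4)x - 44115/4
E_{-3} f = (7/2)x^5 - (105/2)x^4 + 315x^3 - 945x^2 + (2833/2)x - 1695/2
E_{1/2} E_{-3} f = (7/2)x^5 - (175/4)x^4 + (875/4)x^3 - (4375/8)x^2 + (21843/32)x - 21715/64
D E_{1/2} E_{-3} f = (35/2)x^4 - 175x^3 + (2625/4)x^2 - (4375/4)x + 21843/32
D (D ∘ E_{1/2} ∘ E_{-3}) f = 70x^3 - 525x^2 + (2625/2)x - 4375/4
(∇ ∘ Δ − (3/2)(∇ ∘ E_{-4}) + D ∘ D ∘ E_{1/2} ∘ E_{-3}) f = -(105/4)x^4 + (1225/2)x^3 - (7455/2)x^2 + (44135/4)x - 24245/2


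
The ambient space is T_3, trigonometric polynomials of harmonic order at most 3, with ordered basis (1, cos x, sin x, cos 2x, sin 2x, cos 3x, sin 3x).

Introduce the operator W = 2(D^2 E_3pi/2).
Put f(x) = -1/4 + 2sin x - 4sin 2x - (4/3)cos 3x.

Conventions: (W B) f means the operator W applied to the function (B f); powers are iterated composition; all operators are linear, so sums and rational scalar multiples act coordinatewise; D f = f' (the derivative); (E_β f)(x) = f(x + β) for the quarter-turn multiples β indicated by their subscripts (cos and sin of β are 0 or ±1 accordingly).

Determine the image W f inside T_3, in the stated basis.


the result is g(x) = 4cos x - 32sin 2x - 24sin 3x

E_3pi/2 f = -1/4 - 2cos x + 4sin 2x + (4/3)sin 3x
D E_3pi/2 f = 2sin x + 8cos 2x + 4cos 3x
D D E_3pi/2 f = 2cos x - 16sin 2x - 12sin 3x
(2(D^2 E_3pi/2)) f = 4cos x - 32sin 2x - 24sin 3x


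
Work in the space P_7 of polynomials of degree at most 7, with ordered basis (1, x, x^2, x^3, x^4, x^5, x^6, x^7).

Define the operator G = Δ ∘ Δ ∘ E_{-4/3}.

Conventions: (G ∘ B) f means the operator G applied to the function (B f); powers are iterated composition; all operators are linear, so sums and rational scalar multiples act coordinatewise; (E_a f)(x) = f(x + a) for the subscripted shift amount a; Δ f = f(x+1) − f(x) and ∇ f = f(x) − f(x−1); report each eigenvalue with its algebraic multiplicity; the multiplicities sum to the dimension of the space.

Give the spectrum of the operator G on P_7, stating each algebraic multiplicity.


image of 1: 0
image of x: 0
image of x^2: 2
image of x^3: 6x - 2
image of x^4: 12x^2 - 8x + 10/3
image of x^5: 20x^3 - 20x^2 + (50/3)x - 110/27
image of x^6: 30x^4 - 40x^3 + 50x^2 - (220/9)x + 154/27
image of x^7: 42x^5 - 70x^4 + (350/3)x^3 - (770/9)x^2 + (1078/27)x - 602/81
the matrix is upper triangular; its diagonal is (0, 0, 0, 0, 0, 0, 0, 0)
for a triangular matrix the eigenvalues are the diagonal entries, with algebraic multiplicity their repetition count

λ = 0 (multiplicity 8)


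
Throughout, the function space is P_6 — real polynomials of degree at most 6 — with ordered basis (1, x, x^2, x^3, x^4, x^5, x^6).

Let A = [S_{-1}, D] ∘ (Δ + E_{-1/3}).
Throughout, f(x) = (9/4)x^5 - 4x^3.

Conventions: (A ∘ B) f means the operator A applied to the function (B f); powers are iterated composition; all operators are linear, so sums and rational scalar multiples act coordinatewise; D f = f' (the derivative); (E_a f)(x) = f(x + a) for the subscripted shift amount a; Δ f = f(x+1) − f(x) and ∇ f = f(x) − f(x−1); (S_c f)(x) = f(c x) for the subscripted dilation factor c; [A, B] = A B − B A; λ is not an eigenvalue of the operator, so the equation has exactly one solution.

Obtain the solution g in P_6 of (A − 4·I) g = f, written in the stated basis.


write g with unknown coordinates in the stated basis and equate coefficients in (A − 4·I) g = f
solving from the highest basis element down gives g = -(9/16)x^5 - (45/32)x^4 + (121/16)x^3 - (117/32)x^2 + (319/96)x + 4433/576
check: A g = -(45/8)x^4 + (105/4)x^3 - (117/8)x^2 + (319/24)x + 4433/144
so A g − 4·g = (9/4)x^5 - 4x^3 = f ✓

the image equals g(x) = -(9/16)x^5 - (45/32)x^4 + (121/16)x^3 - (117/32)x^2 + (319/96)x + 4433/576


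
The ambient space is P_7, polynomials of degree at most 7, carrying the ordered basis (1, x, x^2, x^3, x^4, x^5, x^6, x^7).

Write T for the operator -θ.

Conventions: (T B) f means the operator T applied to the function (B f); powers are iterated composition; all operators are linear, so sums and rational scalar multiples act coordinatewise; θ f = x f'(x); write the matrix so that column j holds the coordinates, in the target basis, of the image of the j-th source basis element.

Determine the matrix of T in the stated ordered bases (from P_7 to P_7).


image of 1: 0
image of x: -x
image of x^2: -2x^2
image of x^3: -3x^3
image of x^4: -4x^4
image of x^5: -5x^5
image of x^6: -6x^6
image of x^7: -7x^7
each image's coordinates form column j of the matrix

the matrix is [[0, 0, 0, 0, 0, 0, 0, 0]; [0, -1, 0, 0, 0, 0, 0, 0]; [0, 0, -2, 0, 0, 0, 0, 0]; [0, 0, 0, -3, 0, 0, 0, 0]; [0, 0, 0, 0, -4, 0, 0, 0]; [0, 0, 0, 0, 0, -5, 0, 0]; [0, 0, 0, 0, 0, 0, -6, 0]; [0, 0, 0, 0, 0, 0, 0, -7]] (rows listed top to bottom)


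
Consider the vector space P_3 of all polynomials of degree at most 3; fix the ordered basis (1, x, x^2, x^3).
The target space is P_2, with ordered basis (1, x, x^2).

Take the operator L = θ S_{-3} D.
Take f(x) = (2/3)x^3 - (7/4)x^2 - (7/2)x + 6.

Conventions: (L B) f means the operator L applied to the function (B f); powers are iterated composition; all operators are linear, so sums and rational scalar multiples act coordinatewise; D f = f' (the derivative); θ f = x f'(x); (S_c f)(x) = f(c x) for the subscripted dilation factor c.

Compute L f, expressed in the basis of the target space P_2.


D f = 2x^2 - (7/2)x - 7/2
S_{-3} D f = 18x^2 + (21/2)x - 7/2
θ S_{-3} D f = 36x^2 + (21/2)x

the image equals g(x) = 36x^2 + (21/2)x


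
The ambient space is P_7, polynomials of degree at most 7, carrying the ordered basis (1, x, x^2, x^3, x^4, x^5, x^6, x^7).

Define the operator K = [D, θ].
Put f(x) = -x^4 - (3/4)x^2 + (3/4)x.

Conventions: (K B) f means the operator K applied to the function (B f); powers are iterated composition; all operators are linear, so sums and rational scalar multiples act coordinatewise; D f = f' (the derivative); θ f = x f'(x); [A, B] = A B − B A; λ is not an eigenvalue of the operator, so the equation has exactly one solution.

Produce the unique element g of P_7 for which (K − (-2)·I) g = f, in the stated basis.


the image equals g(x) = -(1/2)x^4 + x^3 - (15/8)x^2 + (9/4)x - 9/8

write g with unknown coordinates in the stated basis and equate coefficients in (K − (-2)·I) g = f
solving from the highest basis element down gives g = -(1/2)x^4 + x^3 - (15/8)x^2 + (9/4)x - 9/8
check: K g = -2x^3 + 3x^2 - (15/4)x + 9/4
so K g − (-2)·g = -x^4 - (3/4)x^2 + (3/4)x = f ✓


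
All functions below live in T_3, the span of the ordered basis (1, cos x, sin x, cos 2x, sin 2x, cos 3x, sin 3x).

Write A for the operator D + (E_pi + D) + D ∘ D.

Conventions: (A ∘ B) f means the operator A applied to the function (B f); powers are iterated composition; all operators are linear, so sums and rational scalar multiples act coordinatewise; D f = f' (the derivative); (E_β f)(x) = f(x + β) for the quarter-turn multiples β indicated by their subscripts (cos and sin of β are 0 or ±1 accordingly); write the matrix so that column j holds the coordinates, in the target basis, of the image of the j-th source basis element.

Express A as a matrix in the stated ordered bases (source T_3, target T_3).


the matrix is [[1, 0, 0, 0, 0, 0, 0]; [0, -2, 2, 0, 0, 0, 0]; [0, -2, -2, 0, 0, 0, 0]; [0, 0, 0, -3, 4, 0, 0]; [0, 0, 0, -4, -3, 0, 0]; [0, 0, 0, 0, 0, -10, 6]; [0, 0, 0, 0, 0, -6, -10]] (rows listed top to bottom)

image of 1: 1
image of cos x: -2cos x - 2sin x
image of sin x: 2cos x - 2sin x
image of cos 2x: -3cos 2x - 4sin 2x
image of sin 2x: 4cos 2x - 3sin 2x
image of cos 3x: -10cos 3x - 6sin 3x
image of sin 3x: 6cos 3x - 10sin 3x
each image's coordinates form column j of the matrix


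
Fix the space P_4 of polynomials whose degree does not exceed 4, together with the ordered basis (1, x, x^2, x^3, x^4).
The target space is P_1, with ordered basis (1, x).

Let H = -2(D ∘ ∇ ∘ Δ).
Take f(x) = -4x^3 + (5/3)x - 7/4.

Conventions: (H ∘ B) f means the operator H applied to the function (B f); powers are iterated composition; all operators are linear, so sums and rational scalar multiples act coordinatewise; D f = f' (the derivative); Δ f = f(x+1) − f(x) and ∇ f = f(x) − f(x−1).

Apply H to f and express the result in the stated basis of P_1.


the result is g(x) = 48

Δ f = -12x^2 - 12x - 7/3
∇ Δ f = -24x
D ∇ Δ f = -24
(-2(D ∘ ∇ ∘ Δ)) f = 48


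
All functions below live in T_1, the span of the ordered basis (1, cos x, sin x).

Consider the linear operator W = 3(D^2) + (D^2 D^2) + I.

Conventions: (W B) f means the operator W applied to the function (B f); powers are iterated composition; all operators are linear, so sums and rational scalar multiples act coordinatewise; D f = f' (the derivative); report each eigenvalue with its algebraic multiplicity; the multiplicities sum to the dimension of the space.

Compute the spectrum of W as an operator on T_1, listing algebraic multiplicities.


λ = -1 (multiplicity 2), λ = 1 (multiplicity 1)

image of 1: 1
image of cos x: -cos x
image of sin x: -sin x
the matrix is diagonal; its diagonal is (1, -1, -1)
for a triangular matrix the eigenvalues are the diagonal entries, with algebraic multiplicity their repetition count


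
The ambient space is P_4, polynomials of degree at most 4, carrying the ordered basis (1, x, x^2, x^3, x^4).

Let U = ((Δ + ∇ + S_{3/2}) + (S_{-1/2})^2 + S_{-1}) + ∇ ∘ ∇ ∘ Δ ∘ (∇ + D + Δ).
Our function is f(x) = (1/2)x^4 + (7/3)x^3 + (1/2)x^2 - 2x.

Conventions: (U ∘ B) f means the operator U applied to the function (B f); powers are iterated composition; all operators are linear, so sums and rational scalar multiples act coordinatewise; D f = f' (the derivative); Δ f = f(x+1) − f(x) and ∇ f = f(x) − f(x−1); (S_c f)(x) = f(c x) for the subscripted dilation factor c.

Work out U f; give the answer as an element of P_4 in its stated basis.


Δ f = 2x^3 + 10x^2 + 10x + 4/3
∇ f = 2x^3 + 4x^2 - 4x - 2/3
S_{3/2} f = (81/32)x^4 + (63/8)x^3 + (9/8)x^2 - 3x
(Δ + ∇ + S_{3/2}) f = (81/32)x^4 + (95/8)x^3 + (121/8)x^2 + 3x + 2/3
S_{-1/2} f = (1/32)x^4 - (7/24)x^3 + (1/8)x^2 + x
S_{-1/2} S_{-1/2} f = (1/512)x^4 + (7/192)x^3 + (1/32)x^2 - (1/2)x
S_{-1} f = (1/2)x^4 - (7/3)x^3 + (1/2)x^2 + 2x
((Δ + ∇ + S_{3/2}) + (S_{-1/2})^2 + S_{-1}) f = (1553/512)x^4 + (613/64)x^3 + (501/32)x^2 + (9/2)x + 2/3
∇ f = 2x^3 + 4x^2 - 4x - 2/3
D f = 2x^3 + 7x^2 + x - 2
Δ f = 2x^3 + 10x^2 + 10x + 4/3
(∇ + D + Δ) f = 6x^3 + 21x^2 + 7x - 4/3
Δ (∇ + D + Δ) f = 18x^2 + 60x + 34
∇ Δ (∇ + D + Δ) f = 36x + 42
∇ (∇ ∘ Δ) (∇ + D + Δ) f = 36
(((Δ + ∇ + S_{3/2}) + (S_{-1/2})^2 + S_{-1}) + ∇ ∘ ∇ ∘ Δ ∘ (∇ + D + Δ)) f = (1553/512)x^4 + (613/64)x^3 + (501/32)x^2 + (9/2)x + 110/3

the result is g(x) = (1553/512)x^4 + (613/64)x^3 + (501/32)x^2 + (9/2)x + 110/3


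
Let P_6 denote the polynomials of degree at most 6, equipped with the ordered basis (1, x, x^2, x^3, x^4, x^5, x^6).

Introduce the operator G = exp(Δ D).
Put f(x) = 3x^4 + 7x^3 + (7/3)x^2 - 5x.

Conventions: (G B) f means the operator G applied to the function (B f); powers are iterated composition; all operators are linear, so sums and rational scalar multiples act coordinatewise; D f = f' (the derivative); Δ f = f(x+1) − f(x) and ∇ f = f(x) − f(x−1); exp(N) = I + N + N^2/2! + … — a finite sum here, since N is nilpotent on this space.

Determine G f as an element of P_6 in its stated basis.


g(x) = 3x^4 + 7x^3 + (115/3)x^2 + 73x + 221/3

order-1 term: 36x^2 + 78x + 113/3
order-2 term: 36
the series for exp(Δ D) f terminates at order 2
exp(Δ D) f = 3x^4 + 7x^3 + (115/3)x^2 + 73x + 221/3


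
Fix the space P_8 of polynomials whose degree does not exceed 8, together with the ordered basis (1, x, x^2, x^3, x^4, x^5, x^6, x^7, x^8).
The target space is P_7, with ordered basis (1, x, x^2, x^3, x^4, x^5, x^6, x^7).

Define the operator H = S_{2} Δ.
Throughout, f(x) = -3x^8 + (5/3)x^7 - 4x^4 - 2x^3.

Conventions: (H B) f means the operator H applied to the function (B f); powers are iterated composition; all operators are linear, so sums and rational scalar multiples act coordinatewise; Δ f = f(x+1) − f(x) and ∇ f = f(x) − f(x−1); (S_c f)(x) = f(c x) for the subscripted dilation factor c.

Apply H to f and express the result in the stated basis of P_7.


g(x) = -3072x^7 - (13888/3)x^6 - 4256x^5 - (7280/3)x^4 - (3016/3)x^3 - 316x^2 - (206/3)x - 22/3

Δ f = -24x^7 - (217/3)x^6 - 133x^5 - (455/3)x^4 - (377/3)x^3 - 79x^2 - (103/3)x - 22/3
S_{2} Δ f = -3072x^7 - (13888/3)x^6 - 4256x^5 - (7280/3)x^4 - (3016/3)x^3 - 316x^2 - (206/3)x - 22/3


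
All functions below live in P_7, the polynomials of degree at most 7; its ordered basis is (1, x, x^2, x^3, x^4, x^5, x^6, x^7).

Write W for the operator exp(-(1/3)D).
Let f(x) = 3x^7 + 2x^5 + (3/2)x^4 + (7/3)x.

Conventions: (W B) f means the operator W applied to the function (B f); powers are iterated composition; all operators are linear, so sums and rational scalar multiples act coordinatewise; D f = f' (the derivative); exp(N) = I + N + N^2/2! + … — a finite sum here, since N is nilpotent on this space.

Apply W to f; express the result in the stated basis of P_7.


order-1 term: -7x^6 - (10/3)x^4 - 2x^3 - 7/9
order-2 term: 7x^5 + (20/9)x^3 + x^2
order-3 term: -(35/9)x^4 - (20/27)x^2 - (2/9)x
order-4 term: (35/27)x^3 + (10/81)x + 1/54
order-5 term: -(7/27)x^2 - 2/243
order-6 term: (7/243)x
order-7 term: -1/729
the series for exp(-(1/3)D) f terminates at order 7
exp(-(1/3)D) f = 3x^7 - 7x^6 + 9x^5 - (103/18)x^4 + (41/27)x^3 + (550/243)x - 1121/1458

the image equals g(x) = 3x^7 - 7x^6 + 9x^5 - (103/18)x^4 + (41/27)x^3 + (550/243)x - 1121/1458


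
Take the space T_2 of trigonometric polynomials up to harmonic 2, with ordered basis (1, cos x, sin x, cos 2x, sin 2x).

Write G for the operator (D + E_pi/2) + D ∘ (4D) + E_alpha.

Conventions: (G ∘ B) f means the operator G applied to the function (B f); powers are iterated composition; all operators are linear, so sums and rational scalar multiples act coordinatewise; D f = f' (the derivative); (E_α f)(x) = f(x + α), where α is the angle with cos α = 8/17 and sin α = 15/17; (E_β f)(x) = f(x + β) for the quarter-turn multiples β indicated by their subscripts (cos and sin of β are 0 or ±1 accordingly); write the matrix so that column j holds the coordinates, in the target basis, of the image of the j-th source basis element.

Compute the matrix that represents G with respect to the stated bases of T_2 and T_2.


the matrix is [[2, 0, 0, 0, 0]; [0, -60/17, 49/17, 0, 0]; [0, -49/17, -60/17, 0, 0]; [0, 0, 0, -5074/289, 818/289]; [0, 0, 0, -818/289, -5074/289]] (rows listed top to bottom)

image of 1: 2
image of cos x: -(60/17)cos x - (49/17)sin x
image of sin x: (49/17)cos x - (60/17)sin x
image of cos 2x: -(5074/289)cos 2x - (818/289)sin 2x
image of sin 2x: (818/289)cos 2x - (5074/289)sin 2x
each image's coordinates form column j of the matrix


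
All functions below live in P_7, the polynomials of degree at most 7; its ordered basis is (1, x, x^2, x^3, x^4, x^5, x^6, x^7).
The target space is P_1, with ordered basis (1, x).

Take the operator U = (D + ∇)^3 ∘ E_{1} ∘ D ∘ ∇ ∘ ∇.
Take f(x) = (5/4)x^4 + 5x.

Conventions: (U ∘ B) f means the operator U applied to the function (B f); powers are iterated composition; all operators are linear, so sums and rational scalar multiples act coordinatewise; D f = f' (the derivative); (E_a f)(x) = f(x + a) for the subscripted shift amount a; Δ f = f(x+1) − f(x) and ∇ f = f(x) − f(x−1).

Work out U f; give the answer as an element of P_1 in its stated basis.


the image equals g(x) = 0

∇ f = 5x^3 - (15/2)x^2 + 5x + 15/4
∇ ∇ f = 15x^2 - 30x + 35/2
D ∇ ∇ f = 30x - 30
E_{1} (D ∘ ∇ ∘ ∇) f = 30x
D (E_{1} ∘ D ∘ ∇ ∘ ∇) f = 30
∇ (E_{1} ∘ D ∘ ∇ ∘ ∇) f = 30
(D + ∇) (E_{1} ∘ D ∘ ∇ ∘ ∇) f = 60
D (D + ∇) (E_{1} ∘ D ∘ ∇ ∘ ∇) f = 0
∇ (D + ∇) (E_{1} ∘ D ∘ ∇ ∘ ∇) f = 0
(D + ∇) (D + ∇) (E_{1} ∘ D ∘ ∇ ∘ ∇) f = 0
D (D + ∇) (D + ∇) (E_{1} ∘ D ∘ ∇ ∘ ∇) f = 0
∇ (D + ∇) (D + ∇) (E_{1} ∘ D ∘ ∇ ∘ ∇) f = 0
(D + ∇) (D + ∇) (D + ∇) (E_{1} ∘ D ∘ ∇ ∘ ∇) f = 0
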